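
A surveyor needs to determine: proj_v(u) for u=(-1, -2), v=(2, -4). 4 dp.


u.v = 6, |v| = sqrt(20) = 4.4721
Scalar projection = u.v / |v| = 6 / sqrt(20) = 1.3416

1.3416


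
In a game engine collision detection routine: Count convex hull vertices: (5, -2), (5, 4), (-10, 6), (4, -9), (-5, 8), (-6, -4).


Convex hull vertices (CCW): (-10, 6), (-6, -4), (4, -9), (5, -2), (5, 4), (-5, 8)
Count = 6

6


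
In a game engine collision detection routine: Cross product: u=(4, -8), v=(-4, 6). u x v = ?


u x v = u_x*v_y - u_y*v_x = 4*6 - (-8)*(-4)
= 24 - 32 = -8

-8


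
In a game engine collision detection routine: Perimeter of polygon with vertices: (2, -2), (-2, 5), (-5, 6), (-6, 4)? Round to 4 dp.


Sides: (2, -2)->(-2, 5): sqrt(65) = 8.062258, (-2, 5)->(-5, 6): sqrt(10) = 3.162278, (-5, 6)->(-6, 4): sqrt(5) = 2.236068, (-6, 4)->(2, -2): sqrt(100) = 10
Sum = 23.460604
Perimeter = 23.4606

23.4606


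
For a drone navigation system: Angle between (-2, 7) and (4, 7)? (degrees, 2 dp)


u.v = 41, |u| = sqrt(53) = 7.2801, |v| = sqrt(65) = 8.0623
cos(theta) = u.v/(|u||v|) = 41/sqrt(3445) = 0.698537
theta = acos(0.698537) = 45.69 degrees

45.69 degrees


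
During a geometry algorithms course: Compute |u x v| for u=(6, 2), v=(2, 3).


|u x v| = |6*3 - 2*2|
= |18 - 4| = 14

14


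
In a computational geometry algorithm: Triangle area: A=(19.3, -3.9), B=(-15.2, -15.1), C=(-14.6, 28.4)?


Area = |x_A(y_B-y_C) + x_B(y_C-y_A) + x_C(y_A-y_B)|/2
= |(-839.55) + (-490.96) + (-163.52)|/2
= 1494.03/2 = 747.015

747.015


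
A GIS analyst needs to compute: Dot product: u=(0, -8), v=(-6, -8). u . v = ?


u . v = u_x*v_x + u_y*v_y = 0*(-6) + (-8)*(-8)
= 0 + 64 = 64

64


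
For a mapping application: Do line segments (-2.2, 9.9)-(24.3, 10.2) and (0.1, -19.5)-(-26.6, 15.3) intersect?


Cross products: d1=-704.94, d2=-1635.15, d3=-779.79, d4=150.42
d1*d2 < 0 and d3*d4 < 0? no

No, they don't intersect


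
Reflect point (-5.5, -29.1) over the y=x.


Reflection over y=x: (x,y) -> (y,x)
(-5.5, -29.1) -> (-29.1, -5.5)

(-29.1, -5.5)


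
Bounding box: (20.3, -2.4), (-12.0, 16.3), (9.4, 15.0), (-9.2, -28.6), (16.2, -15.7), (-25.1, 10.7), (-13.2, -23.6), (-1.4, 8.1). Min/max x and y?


x range: [-25.1, 20.3]
y range: [-28.6, 16.3]
Bounding box: (-25.1,-28.6) to (20.3,16.3)

(-25.1,-28.6) to (20.3,16.3)


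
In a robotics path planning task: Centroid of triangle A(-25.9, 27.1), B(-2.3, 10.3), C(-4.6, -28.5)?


Centroid = ((x_A+x_B+x_C)/3, (y_A+y_B+y_C)/3)
= (((-25.9)+(-2.3)+(-4.6))/3, (27.1+10.3+(-28.5))/3)
= (-10.9333, 2.9667)

(-10.9333, 2.9667)


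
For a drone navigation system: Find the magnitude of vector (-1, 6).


|u| = sqrt((-1)^2 + 6^2) = sqrt(37) = 6.0828

6.0828


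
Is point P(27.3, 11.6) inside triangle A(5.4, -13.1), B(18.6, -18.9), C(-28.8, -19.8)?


Cross products: AB x AP = 453.06, BC x BP = -1437.87, CA x CP = 698.01
All same sign? no

No, outside


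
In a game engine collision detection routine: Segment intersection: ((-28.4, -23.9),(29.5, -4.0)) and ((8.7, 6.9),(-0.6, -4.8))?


Cross products: d1=-147.63, d2=344.73, d3=1045.03, d4=552.67
d1*d2 < 0 and d3*d4 < 0? no

No, they don't intersect


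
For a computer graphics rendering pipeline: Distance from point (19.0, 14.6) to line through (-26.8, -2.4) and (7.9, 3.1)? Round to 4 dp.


|cross product| = 338
|line direction| = sqrt(1234.34) = 35.1332
Distance = 338/sqrt(1234.34) = 9.6205

9.6205


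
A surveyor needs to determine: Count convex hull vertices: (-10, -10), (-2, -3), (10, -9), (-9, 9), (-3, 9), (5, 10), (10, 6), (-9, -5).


Convex hull vertices (CCW): (-10, -10), (10, -9), (10, 6), (5, 10), (-9, 9)
Count = 5

5


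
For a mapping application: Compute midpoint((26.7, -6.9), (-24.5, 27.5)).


M = ((26.7+(-24.5))/2, ((-6.9)+27.5)/2)
= (1.1, 10.3)

(1.1, 10.3)


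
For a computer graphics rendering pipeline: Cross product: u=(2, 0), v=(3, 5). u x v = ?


u x v = u_x*v_y - u_y*v_x = 2*5 - 0*3
= 10 - 0 = 10

10


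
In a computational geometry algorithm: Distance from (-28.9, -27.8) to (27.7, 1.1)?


dx=56.6, dy=28.9
d^2 = 56.6^2 + 28.9^2 = 4038.77
d = sqrt(4038.77) = 63.5513

63.5513


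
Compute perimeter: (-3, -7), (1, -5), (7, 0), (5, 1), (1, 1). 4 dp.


Sides: (-3, -7)->(1, -5): sqrt(20) = 4.472136, (1, -5)->(7, 0): sqrt(61) = 7.81025, (7, 0)->(5, 1): sqrt(5) = 2.236068, (5, 1)->(1, 1): sqrt(16) = 4, (1, 1)->(-3, -7): sqrt(80) = 8.944272
Sum = 27.462726
Perimeter = 27.4627

27.4627


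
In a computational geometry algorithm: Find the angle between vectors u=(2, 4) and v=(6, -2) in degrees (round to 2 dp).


u.v = 4, |u| = sqrt(20) = 4.4721, |v| = sqrt(40) = 6.3246
cos(theta) = u.v/(|u||v|) = 4/sqrt(800) = 0.141421
theta = acos(0.141421) = 81.87 degrees

81.87 degrees


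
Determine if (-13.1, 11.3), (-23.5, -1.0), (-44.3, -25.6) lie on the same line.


Cross product: ((-23.5)-(-13.1))*((-25.6)-11.3) - ((-1)-11.3)*((-44.3)-(-13.1))
= 0

Yes, collinear


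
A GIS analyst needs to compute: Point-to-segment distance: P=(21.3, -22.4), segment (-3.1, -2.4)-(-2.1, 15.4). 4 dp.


Project P onto AB: t = 0 (clamped to [0,1])
Closest point on segment: (-3.1, -2.4)
Distance: 31.5493

31.5493


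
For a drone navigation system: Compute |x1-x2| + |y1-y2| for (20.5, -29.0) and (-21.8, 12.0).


|20.5-(-21.8)| + |(-29)-12| = 42.3 + 41 = 83.3

83.3


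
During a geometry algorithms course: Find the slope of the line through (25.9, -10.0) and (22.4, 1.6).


slope = (y2-y1)/(x2-x1) = (1.6-(-10))/(22.4-25.9) = 11.6/(-3.5) = -3.3143

-3.3143


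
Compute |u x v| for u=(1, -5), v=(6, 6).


|u x v| = |1*6 - (-5)*6|
= |6 - (-30)| = 36

36


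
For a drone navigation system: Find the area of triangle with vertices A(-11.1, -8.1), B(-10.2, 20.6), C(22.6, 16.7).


Area = |x_A(y_B-y_C) + x_B(y_C-y_A) + x_C(y_A-y_B)|/2
= |(-43.29) + (-252.96) + (-648.62)|/2
= 944.87/2 = 472.435

472.435


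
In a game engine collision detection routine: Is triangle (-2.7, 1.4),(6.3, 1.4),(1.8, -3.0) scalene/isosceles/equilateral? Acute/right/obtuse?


Side lengths squared: AB^2=81, BC^2=39.61, CA^2=39.61
Sorted: [39.61, 39.61, 81]
By sides: Isosceles, By angles: Obtuse

Isosceles, Obtuse


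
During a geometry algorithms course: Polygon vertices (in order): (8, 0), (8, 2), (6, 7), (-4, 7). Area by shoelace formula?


Shoelace sum: (8*2 - 8*0) + (8*7 - 6*2) + (6*7 - (-4)*7) + ((-4)*0 - 8*7)
= 74
Area = |74|/2 = 37

37


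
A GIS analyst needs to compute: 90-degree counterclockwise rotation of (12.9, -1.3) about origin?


90° CCW: (x,y) -> (-y, x)
(12.9,-1.3) -> (1.3, 12.9)

(1.3, 12.9)


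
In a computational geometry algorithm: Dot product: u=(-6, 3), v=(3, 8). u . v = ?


u . v = u_x*v_x + u_y*v_y = (-6)*3 + 3*8
= (-18) + 24 = 6

6


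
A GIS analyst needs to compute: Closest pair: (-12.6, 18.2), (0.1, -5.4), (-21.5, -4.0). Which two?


d(P0,P1) = 26.8002, d(P0,P2) = 23.9176, d(P1,P2) = 21.6453
Closest: P1 and P2

Closest pair: (0.1, -5.4) and (-21.5, -4.0), distance = 21.6453


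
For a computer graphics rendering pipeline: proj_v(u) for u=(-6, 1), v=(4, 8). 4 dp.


u.v = -16, |v| = sqrt(80) = 8.9443
Scalar projection = u.v / |v| = -16 / sqrt(80) = -1.7889

-1.7889


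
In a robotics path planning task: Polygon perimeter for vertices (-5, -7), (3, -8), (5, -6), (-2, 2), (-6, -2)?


Sides: (-5, -7)->(3, -8): sqrt(65) = 8.062258, (3, -8)->(5, -6): sqrt(8) = 2.828427, (5, -6)->(-2, 2): sqrt(113) = 10.630146, (-2, 2)->(-6, -2): sqrt(32) = 5.656854, (-6, -2)->(-5, -7): sqrt(26) = 5.09902
Sum = 32.276705
Perimeter = 32.2767

32.2767


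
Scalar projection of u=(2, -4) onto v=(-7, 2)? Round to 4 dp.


u.v = -22, |v| = sqrt(53) = 7.2801
Scalar projection = u.v / |v| = -22 / sqrt(53) = -3.0219

-3.0219


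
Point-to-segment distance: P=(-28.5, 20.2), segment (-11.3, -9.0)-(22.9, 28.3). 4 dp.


Project P onto AB: t = 0.1956 (clamped to [0,1])
Closest point on segment: (-4.6105, -1.7041)
Distance: 32.4114

32.4114


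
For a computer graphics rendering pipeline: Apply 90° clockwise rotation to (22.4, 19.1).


90° CW: (x,y) -> (y, -x)
(22.4,19.1) -> (19.1, -22.4)

(19.1, -22.4)


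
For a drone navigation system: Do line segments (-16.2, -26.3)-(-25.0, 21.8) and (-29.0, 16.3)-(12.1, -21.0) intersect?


Cross products: d1=-1273.42, d2=375.25, d3=240.8, d4=-1407.87
d1*d2 < 0 and d3*d4 < 0? yes

Yes, they intersect


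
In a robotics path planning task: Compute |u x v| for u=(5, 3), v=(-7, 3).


|u x v| = |5*3 - 3*(-7)|
= |15 - (-21)| = 36

36


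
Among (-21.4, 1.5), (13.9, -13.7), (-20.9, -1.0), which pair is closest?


d(P0,P1) = 38.4334, d(P0,P2) = 2.5495, d(P1,P2) = 37.045
Closest: P0 and P2

Closest pair: (-21.4, 1.5) and (-20.9, -1.0), distance = 2.5495


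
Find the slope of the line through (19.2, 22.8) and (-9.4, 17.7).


slope = (y2-y1)/(x2-x1) = (17.7-22.8)/((-9.4)-19.2) = (-5.1)/(-28.6) = 0.1783

0.1783


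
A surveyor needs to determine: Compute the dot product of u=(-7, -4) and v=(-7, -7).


u . v = u_x*v_x + u_y*v_y = (-7)*(-7) + (-4)*(-7)
= 49 + 28 = 77

77


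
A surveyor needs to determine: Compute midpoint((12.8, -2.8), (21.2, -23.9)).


M = ((12.8+21.2)/2, ((-2.8)+(-23.9))/2)
= (17, -13.35)

(17, -13.35)


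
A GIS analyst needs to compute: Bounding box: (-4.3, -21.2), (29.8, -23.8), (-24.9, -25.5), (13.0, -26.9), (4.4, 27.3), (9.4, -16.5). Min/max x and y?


x range: [-24.9, 29.8]
y range: [-26.9, 27.3]
Bounding box: (-24.9,-26.9) to (29.8,27.3)

(-24.9,-26.9) to (29.8,27.3)


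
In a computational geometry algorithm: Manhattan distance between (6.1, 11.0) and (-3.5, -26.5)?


|6.1-(-3.5)| + |11-(-26.5)| = 9.6 + 37.5 = 47.1

47.1


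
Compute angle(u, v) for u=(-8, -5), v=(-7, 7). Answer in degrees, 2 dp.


u.v = 21, |u| = sqrt(89) = 9.434, |v| = sqrt(98) = 9.8995
cos(theta) = u.v/(|u||v|) = 21/sqrt(8722) = 0.22486
theta = acos(0.22486) = 77.01 degrees

77.01 degrees


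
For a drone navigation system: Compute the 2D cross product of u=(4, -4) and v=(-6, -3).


u x v = u_x*v_y - u_y*v_x = 4*(-3) - (-4)*(-6)
= (-12) - 24 = -36

-36


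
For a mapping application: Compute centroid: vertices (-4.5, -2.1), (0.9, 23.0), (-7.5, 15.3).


Centroid = ((x_A+x_B+x_C)/3, (y_A+y_B+y_C)/3)
= (((-4.5)+0.9+(-7.5))/3, ((-2.1)+23+15.3)/3)
= (-3.7, 12.0667)

(-3.7, 12.0667)


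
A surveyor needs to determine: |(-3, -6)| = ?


|u| = sqrt((-3)^2 + (-6)^2) = sqrt(45) = 6.7082

6.7082


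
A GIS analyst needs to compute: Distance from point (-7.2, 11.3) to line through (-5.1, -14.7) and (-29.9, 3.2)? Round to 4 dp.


|cross product| = 607.21
|line direction| = sqrt(935.45) = 30.5851
Distance = 607.21/sqrt(935.45) = 19.8531

19.8531


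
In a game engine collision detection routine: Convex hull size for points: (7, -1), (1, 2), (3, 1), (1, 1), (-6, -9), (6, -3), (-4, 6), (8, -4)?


Convex hull vertices (CCW): (-6, -9), (8, -4), (7, -1), (-4, 6)
Count = 4

4


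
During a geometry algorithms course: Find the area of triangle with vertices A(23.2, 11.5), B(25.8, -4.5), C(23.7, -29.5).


Area = |x_A(y_B-y_C) + x_B(y_C-y_A) + x_C(y_A-y_B)|/2
= |580 + (-1057.8) + 379.2|/2
= 98.6/2 = 49.3

49.3


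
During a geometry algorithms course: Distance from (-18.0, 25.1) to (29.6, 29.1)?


dx=47.6, dy=4
d^2 = 47.6^2 + 4^2 = 2281.76
d = sqrt(2281.76) = 47.7678

47.7678


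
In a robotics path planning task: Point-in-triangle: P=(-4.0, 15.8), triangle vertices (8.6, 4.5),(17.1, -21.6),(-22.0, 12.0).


Cross products: AB x AP = -232.81, BC x BP = -753.38, CA x CP = 251.28
All same sign? no

No, outside


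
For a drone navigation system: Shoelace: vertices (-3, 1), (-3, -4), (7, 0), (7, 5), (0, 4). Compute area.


Shoelace sum: ((-3)*(-4) - (-3)*1) + ((-3)*0 - 7*(-4)) + (7*5 - 7*0) + (7*4 - 0*5) + (0*1 - (-3)*4)
= 118
Area = |118|/2 = 59

59


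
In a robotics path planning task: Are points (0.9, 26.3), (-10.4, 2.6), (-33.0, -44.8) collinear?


Cross product: ((-10.4)-0.9)*((-44.8)-26.3) - (2.6-26.3)*((-33)-0.9)
= 0

Yes, collinear


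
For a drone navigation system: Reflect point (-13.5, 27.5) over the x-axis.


Reflection over x-axis: (x,y) -> (x,-y)
(-13.5, 27.5) -> (-13.5, -27.5)

(-13.5, -27.5)


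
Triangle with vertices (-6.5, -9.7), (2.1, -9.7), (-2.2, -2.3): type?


Side lengths squared: AB^2=73.96, BC^2=73.25, CA^2=73.25
Sorted: [73.25, 73.25, 73.96]
By sides: Isosceles, By angles: Acute

Isosceles, Acute


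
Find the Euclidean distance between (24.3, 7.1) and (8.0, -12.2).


dx=-16.3, dy=-19.3
d^2 = (-16.3)^2 + (-19.3)^2 = 638.18
d = sqrt(638.18) = 25.2622

25.2622


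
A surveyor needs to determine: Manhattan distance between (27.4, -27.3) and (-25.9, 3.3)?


|27.4-(-25.9)| + |(-27.3)-3.3| = 53.3 + 30.6 = 83.9

83.9


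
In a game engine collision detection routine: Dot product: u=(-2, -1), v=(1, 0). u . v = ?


u . v = u_x*v_x + u_y*v_y = (-2)*1 + (-1)*0
= (-2) + 0 = -2

-2


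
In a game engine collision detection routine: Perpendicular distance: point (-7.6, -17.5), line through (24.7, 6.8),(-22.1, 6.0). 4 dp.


|cross product| = 1111.4
|line direction| = sqrt(2190.88) = 46.8068
Distance = 1111.4/sqrt(2190.88) = 23.7444

23.7444


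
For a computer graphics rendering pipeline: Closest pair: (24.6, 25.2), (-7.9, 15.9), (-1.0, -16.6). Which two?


d(P0,P1) = 33.8044, d(P0,P2) = 49.0163, d(P1,P2) = 33.2244
Closest: P1 and P2

Closest pair: (-7.9, 15.9) and (-1.0, -16.6), distance = 33.2244


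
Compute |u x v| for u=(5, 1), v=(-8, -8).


|u x v| = |5*(-8) - 1*(-8)|
= |(-40) - (-8)| = 32

32


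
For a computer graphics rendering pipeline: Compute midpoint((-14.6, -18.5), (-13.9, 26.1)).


M = (((-14.6)+(-13.9))/2, ((-18.5)+26.1)/2)
= (-14.25, 3.8)

(-14.25, 3.8)


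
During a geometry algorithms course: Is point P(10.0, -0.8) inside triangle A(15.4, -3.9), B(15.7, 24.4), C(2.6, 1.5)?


Cross products: AB x AP = 153.75, BC x BP = 199.59, CA x CP = 10.52
All same sign? yes

Yes, inside


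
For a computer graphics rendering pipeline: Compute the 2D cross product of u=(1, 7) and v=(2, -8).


u x v = u_x*v_y - u_y*v_x = 1*(-8) - 7*2
= (-8) - 14 = -22

-22


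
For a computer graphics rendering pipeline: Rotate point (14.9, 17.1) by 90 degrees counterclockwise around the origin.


90° CCW: (x,y) -> (-y, x)
(14.9,17.1) -> (-17.1, 14.9)

(-17.1, 14.9)


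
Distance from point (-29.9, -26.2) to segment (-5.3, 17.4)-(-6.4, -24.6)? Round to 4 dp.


Project P onto AB: t = 1 (clamped to [0,1])
Closest point on segment: (-6.4, -24.6)
Distance: 23.5544

23.5544


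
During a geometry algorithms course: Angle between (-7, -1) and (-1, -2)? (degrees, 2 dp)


u.v = 9, |u| = sqrt(50) = 7.0711, |v| = sqrt(5) = 2.2361
cos(theta) = u.v/(|u||v|) = 9/sqrt(250) = 0.56921
theta = acos(0.56921) = 55.3 degrees

55.3 degrees


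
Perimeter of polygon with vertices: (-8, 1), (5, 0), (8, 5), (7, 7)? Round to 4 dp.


Sides: (-8, 1)->(5, 0): sqrt(170) = 13.038405, (5, 0)->(8, 5): sqrt(34) = 5.830952, (8, 5)->(7, 7): sqrt(5) = 2.236068, (7, 7)->(-8, 1): sqrt(261) = 16.155494
Sum = 37.260919
Perimeter = 37.2609

37.2609


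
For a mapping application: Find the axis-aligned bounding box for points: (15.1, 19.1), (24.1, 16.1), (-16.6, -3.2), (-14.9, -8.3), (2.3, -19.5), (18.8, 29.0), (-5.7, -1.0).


x range: [-16.6, 24.1]
y range: [-19.5, 29]
Bounding box: (-16.6,-19.5) to (24.1,29)

(-16.6,-19.5) to (24.1,29)


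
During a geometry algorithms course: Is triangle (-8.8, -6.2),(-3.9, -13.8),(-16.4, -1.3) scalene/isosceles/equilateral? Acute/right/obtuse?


Side lengths squared: AB^2=81.77, BC^2=312.5, CA^2=81.77
Sorted: [81.77, 81.77, 312.5]
By sides: Isosceles, By angles: Obtuse

Isosceles, Obtuse


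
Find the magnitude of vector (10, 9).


|u| = sqrt(10^2 + 9^2) = sqrt(181) = 13.4536

13.4536


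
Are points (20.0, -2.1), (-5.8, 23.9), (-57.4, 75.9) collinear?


Cross product: ((-5.8)-20)*(75.9-(-2.1)) - (23.9-(-2.1))*((-57.4)-20)
= 0

Yes, collinear


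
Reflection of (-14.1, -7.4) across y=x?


Reflection over y=x: (x,y) -> (y,x)
(-14.1, -7.4) -> (-7.4, -14.1)

(-7.4, -14.1)


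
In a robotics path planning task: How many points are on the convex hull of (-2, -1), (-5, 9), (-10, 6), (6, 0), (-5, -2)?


Convex hull vertices (CCW): (-10, 6), (-5, -2), (6, 0), (-5, 9)
Count = 4

4


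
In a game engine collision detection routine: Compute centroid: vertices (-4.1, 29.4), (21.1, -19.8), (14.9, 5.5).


Centroid = ((x_A+x_B+x_C)/3, (y_A+y_B+y_C)/3)
= (((-4.1)+21.1+14.9)/3, (29.4+(-19.8)+5.5)/3)
= (10.6333, 5.0333)

(10.6333, 5.0333)


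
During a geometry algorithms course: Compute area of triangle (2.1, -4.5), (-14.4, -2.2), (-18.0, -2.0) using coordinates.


Area = |x_A(y_B-y_C) + x_B(y_C-y_A) + x_C(y_A-y_B)|/2
= |(-0.42) + (-36) + 41.4|/2
= 4.98/2 = 2.49

2.49


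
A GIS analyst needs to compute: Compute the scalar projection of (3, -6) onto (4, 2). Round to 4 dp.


u.v = 0, |v| = sqrt(20) = 4.4721
Scalar projection = u.v / |v| = 0 / sqrt(20) = 0

0


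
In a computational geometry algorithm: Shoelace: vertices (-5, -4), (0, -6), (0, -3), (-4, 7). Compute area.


Shoelace sum: ((-5)*(-6) - 0*(-4)) + (0*(-3) - 0*(-6)) + (0*7 - (-4)*(-3)) + ((-4)*(-4) - (-5)*7)
= 69
Area = |69|/2 = 34.5

34.5


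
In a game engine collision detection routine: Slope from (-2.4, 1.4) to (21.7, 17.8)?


slope = (y2-y1)/(x2-x1) = (17.8-1.4)/(21.7-(-2.4)) = 16.4/24.1 = 0.6805

0.6805


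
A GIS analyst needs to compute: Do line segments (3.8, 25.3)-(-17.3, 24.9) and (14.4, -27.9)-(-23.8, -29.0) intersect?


Cross products: d1=-2043.9, d2=-2051.83, d3=1126.76, d4=1134.69
d1*d2 < 0 and d3*d4 < 0? no

No, they don't intersect


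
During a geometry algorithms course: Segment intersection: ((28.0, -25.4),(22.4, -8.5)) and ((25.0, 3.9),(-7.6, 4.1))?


Cross products: d1=954.58, d2=404.76, d3=-113.38, d4=436.44
d1*d2 < 0 and d3*d4 < 0? no

No, they don't intersect


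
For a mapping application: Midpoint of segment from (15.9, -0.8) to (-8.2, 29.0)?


M = ((15.9+(-8.2))/2, ((-0.8)+29)/2)
= (3.85, 14.1)

(3.85, 14.1)


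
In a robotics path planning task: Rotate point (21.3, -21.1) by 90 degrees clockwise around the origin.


90° CW: (x,y) -> (y, -x)
(21.3,-21.1) -> (-21.1, -21.3)

(-21.1, -21.3)


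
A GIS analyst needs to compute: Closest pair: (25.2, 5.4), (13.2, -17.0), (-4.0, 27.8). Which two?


d(P0,P1) = 25.4118, d(P0,P2) = 36.8022, d(P1,P2) = 47.9883
Closest: P0 and P1

Closest pair: (25.2, 5.4) and (13.2, -17.0), distance = 25.4118


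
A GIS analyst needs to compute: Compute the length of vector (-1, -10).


|u| = sqrt((-1)^2 + (-10)^2) = sqrt(101) = 10.0499

10.0499


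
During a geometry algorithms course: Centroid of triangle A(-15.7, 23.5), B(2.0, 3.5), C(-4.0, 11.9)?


Centroid = ((x_A+x_B+x_C)/3, (y_A+y_B+y_C)/3)
= (((-15.7)+2+(-4))/3, (23.5+3.5+11.9)/3)
= (-5.9, 12.9667)

(-5.9, 12.9667)


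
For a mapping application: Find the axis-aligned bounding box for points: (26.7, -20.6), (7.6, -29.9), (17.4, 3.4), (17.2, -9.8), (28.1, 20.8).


x range: [7.6, 28.1]
y range: [-29.9, 20.8]
Bounding box: (7.6,-29.9) to (28.1,20.8)

(7.6,-29.9) to (28.1,20.8)


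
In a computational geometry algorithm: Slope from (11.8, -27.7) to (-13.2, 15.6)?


slope = (y2-y1)/(x2-x1) = (15.6-(-27.7))/((-13.2)-11.8) = 43.3/(-25) = -1.732

-1.732


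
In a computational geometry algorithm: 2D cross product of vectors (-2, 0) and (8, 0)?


u x v = u_x*v_y - u_y*v_x = (-2)*0 - 0*8
= 0 - 0 = 0

0


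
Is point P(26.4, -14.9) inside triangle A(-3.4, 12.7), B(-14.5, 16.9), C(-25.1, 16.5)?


Cross products: AB x AP = 181.2, BC x BP = 353.44, CA x CP = -485.68
All same sign? no

No, outside


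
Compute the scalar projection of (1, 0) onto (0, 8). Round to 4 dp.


u.v = 0, |v| = sqrt(64) = 8
Scalar projection = u.v / |v| = 0 / sqrt(64) = 0

0


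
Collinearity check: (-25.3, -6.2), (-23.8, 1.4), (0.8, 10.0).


Cross product: ((-23.8)-(-25.3))*(10-(-6.2)) - (1.4-(-6.2))*(0.8-(-25.3))
= -174.06

No, not collinear


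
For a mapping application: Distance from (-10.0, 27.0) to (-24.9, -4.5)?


dx=-14.9, dy=-31.5
d^2 = (-14.9)^2 + (-31.5)^2 = 1214.26
d = sqrt(1214.26) = 34.8462

34.8462


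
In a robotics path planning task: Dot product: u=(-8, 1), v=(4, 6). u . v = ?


u . v = u_x*v_x + u_y*v_y = (-8)*4 + 1*6
= (-32) + 6 = -26

-26


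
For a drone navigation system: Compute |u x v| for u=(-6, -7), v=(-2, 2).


|u x v| = |(-6)*2 - (-7)*(-2)|
= |(-12) - 14| = 26

26


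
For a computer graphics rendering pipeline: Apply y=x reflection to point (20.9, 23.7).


Reflection over y=x: (x,y) -> (y,x)
(20.9, 23.7) -> (23.7, 20.9)

(23.7, 20.9)


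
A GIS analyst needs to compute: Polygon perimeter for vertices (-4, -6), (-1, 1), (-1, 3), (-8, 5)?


Sides: (-4, -6)->(-1, 1): sqrt(58) = 7.615773, (-1, 1)->(-1, 3): sqrt(4) = 2, (-1, 3)->(-8, 5): sqrt(53) = 7.28011, (-8, 5)->(-4, -6): sqrt(137) = 11.7047
Sum = 28.600583
Perimeter = 28.6006

28.6006


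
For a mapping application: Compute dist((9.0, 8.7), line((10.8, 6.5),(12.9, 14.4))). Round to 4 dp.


|cross product| = 18.84
|line direction| = sqrt(66.82) = 8.1744
Distance = 18.84/sqrt(66.82) = 2.3048

2.3048


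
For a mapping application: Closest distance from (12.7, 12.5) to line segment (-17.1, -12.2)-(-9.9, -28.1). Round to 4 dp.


Project P onto AB: t = 0 (clamped to [0,1])
Closest point on segment: (-17.1, -12.2)
Distance: 38.7057

38.7057


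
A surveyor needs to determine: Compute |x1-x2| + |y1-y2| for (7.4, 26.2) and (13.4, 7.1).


|7.4-13.4| + |26.2-7.1| = 6 + 19.1 = 25.1

25.1


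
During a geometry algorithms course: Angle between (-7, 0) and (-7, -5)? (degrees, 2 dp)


u.v = 49, |u| = sqrt(49) = 7, |v| = sqrt(74) = 8.6023
cos(theta) = u.v/(|u||v|) = 49/sqrt(3626) = 0.813733
theta = acos(0.813733) = 35.54 degrees

35.54 degrees


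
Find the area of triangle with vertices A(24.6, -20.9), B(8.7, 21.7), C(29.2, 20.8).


Area = |x_A(y_B-y_C) + x_B(y_C-y_A) + x_C(y_A-y_B)|/2
= |22.14 + 362.79 + (-1243.92)|/2
= 858.99/2 = 429.495

429.495


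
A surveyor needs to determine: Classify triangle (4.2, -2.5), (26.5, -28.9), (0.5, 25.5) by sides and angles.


Side lengths squared: AB^2=1194.25, BC^2=3635.36, CA^2=797.69
Sorted: [797.69, 1194.25, 3635.36]
By sides: Scalene, By angles: Obtuse

Scalene, Obtuse


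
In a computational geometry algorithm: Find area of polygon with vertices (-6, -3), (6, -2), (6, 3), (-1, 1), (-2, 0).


Shoelace sum: ((-6)*(-2) - 6*(-3)) + (6*3 - 6*(-2)) + (6*1 - (-1)*3) + ((-1)*0 - (-2)*1) + ((-2)*(-3) - (-6)*0)
= 77
Area = |77|/2 = 38.5

38.5


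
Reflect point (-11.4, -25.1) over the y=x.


Reflection over y=x: (x,y) -> (y,x)
(-11.4, -25.1) -> (-25.1, -11.4)

(-25.1, -11.4)


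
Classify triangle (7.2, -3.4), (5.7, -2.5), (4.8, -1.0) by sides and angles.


Side lengths squared: AB^2=3.06, BC^2=3.06, CA^2=11.52
Sorted: [3.06, 3.06, 11.52]
By sides: Isosceles, By angles: Obtuse

Isosceles, Obtuse


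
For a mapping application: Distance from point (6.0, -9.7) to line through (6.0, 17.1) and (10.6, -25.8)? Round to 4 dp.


|cross product| = 123.28
|line direction| = sqrt(1861.57) = 43.1459
Distance = 123.28/sqrt(1861.57) = 2.8573

2.8573


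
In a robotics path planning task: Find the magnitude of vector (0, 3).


|u| = sqrt(0^2 + 3^2) = sqrt(9) = 3

3


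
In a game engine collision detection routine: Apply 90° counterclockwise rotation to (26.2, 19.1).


90° CCW: (x,y) -> (-y, x)
(26.2,19.1) -> (-19.1, 26.2)

(-19.1, 26.2)


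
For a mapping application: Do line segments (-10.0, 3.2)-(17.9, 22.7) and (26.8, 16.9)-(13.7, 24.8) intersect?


Cross products: d1=470.19, d2=-5.67, d3=-335.37, d4=140.49
d1*d2 < 0 and d3*d4 < 0? yes

Yes, they intersect


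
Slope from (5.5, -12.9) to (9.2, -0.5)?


slope = (y2-y1)/(x2-x1) = ((-0.5)-(-12.9))/(9.2-5.5) = 12.4/3.7 = 3.3514

3.3514


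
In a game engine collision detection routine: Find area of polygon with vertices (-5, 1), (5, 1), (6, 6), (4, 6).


Shoelace sum: ((-5)*1 - 5*1) + (5*6 - 6*1) + (6*6 - 4*6) + (4*1 - (-5)*6)
= 60
Area = |60|/2 = 30

30


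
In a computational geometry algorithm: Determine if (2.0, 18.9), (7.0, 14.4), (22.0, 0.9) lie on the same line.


Cross product: (7-2)*(0.9-18.9) - (14.4-18.9)*(22-2)
= 0

Yes, collinear


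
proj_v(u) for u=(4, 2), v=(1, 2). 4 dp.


u.v = 8, |v| = sqrt(5) = 2.2361
Scalar projection = u.v / |v| = 8 / sqrt(5) = 3.5777

3.5777


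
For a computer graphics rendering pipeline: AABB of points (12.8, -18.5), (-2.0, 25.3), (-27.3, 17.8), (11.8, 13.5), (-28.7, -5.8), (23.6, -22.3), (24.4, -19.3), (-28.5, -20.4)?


x range: [-28.7, 24.4]
y range: [-22.3, 25.3]
Bounding box: (-28.7,-22.3) to (24.4,25.3)

(-28.7,-22.3) to (24.4,25.3)


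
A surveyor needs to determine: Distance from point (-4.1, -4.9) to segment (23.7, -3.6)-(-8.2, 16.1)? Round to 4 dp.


Project P onto AB: t = 0.6127 (clamped to [0,1])
Closest point on segment: (4.1563, 8.4693)
Distance: 15.7132

15.7132


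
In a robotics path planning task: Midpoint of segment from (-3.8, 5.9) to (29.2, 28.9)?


M = (((-3.8)+29.2)/2, (5.9+28.9)/2)
= (12.7, 17.4)

(12.7, 17.4)


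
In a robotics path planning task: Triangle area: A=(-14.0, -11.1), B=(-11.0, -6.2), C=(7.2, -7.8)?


Area = |x_A(y_B-y_C) + x_B(y_C-y_A) + x_C(y_A-y_B)|/2
= |(-22.4) + (-36.3) + (-35.28)|/2
= 93.98/2 = 46.99

46.99


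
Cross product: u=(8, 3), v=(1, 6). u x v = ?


u x v = u_x*v_y - u_y*v_x = 8*6 - 3*1
= 48 - 3 = 45

45


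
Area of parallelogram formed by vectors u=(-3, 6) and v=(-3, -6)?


|u x v| = |(-3)*(-6) - 6*(-3)|
= |18 - (-18)| = 36

36


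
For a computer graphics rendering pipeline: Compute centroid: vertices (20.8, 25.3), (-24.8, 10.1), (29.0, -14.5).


Centroid = ((x_A+x_B+x_C)/3, (y_A+y_B+y_C)/3)
= ((20.8+(-24.8)+29)/3, (25.3+10.1+(-14.5))/3)
= (8.3333, 6.9667)

(8.3333, 6.9667)


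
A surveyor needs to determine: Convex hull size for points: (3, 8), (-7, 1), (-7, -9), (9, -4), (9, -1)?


Convex hull vertices (CCW): (-7, -9), (9, -4), (9, -1), (3, 8), (-7, 1)
Count = 5

5


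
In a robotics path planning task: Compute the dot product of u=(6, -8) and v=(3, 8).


u . v = u_x*v_x + u_y*v_y = 6*3 + (-8)*8
= 18 + (-64) = -46

-46


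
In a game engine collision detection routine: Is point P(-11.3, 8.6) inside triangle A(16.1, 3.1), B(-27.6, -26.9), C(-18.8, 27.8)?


Cross products: AB x AP = -1062.35, BC x BP = -579.21, CA x CP = -484.83
All same sign? yes

Yes, inside


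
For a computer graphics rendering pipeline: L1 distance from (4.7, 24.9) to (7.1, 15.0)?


|4.7-7.1| + |24.9-15| = 2.4 + 9.9 = 12.3

12.3


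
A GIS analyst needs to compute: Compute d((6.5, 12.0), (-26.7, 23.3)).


dx=-33.2, dy=11.3
d^2 = (-33.2)^2 + 11.3^2 = 1229.93
d = sqrt(1229.93) = 35.0704

35.0704


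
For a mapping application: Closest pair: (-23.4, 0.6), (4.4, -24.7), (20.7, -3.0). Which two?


d(P0,P1) = 37.589, d(P0,P2) = 44.2467, d(P1,P2) = 27.14
Closest: P1 and P2

Closest pair: (4.4, -24.7) and (20.7, -3.0), distance = 27.14


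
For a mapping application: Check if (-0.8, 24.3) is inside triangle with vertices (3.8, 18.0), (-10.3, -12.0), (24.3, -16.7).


Cross products: AB x AP = -226.83, BC x BP = 1300.63, CA x CP = 30.47
All same sign? no

No, outside


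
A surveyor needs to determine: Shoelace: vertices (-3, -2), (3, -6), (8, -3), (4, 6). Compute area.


Shoelace sum: ((-3)*(-6) - 3*(-2)) + (3*(-3) - 8*(-6)) + (8*6 - 4*(-3)) + (4*(-2) - (-3)*6)
= 133
Area = |133|/2 = 66.5

66.5


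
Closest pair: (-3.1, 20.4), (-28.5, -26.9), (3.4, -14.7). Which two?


d(P0,P1) = 53.6885, d(P0,P2) = 35.6968, d(P1,P2) = 34.1533
Closest: P1 and P2

Closest pair: (-28.5, -26.9) and (3.4, -14.7), distance = 34.1533


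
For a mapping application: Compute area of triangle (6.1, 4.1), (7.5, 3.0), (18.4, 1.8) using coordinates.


Area = |x_A(y_B-y_C) + x_B(y_C-y_A) + x_C(y_A-y_B)|/2
= |7.32 + (-17.25) + 20.24|/2
= 10.31/2 = 5.155

5.155


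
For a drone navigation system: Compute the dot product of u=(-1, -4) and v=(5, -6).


u . v = u_x*v_x + u_y*v_y = (-1)*5 + (-4)*(-6)
= (-5) + 24 = 19

19


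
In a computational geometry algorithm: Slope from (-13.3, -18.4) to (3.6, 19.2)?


slope = (y2-y1)/(x2-x1) = (19.2-(-18.4))/(3.6-(-13.3)) = 37.6/16.9 = 2.2249

2.2249


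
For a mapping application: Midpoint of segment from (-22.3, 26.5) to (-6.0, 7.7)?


M = (((-22.3)+(-6))/2, (26.5+7.7)/2)
= (-14.15, 17.1)

(-14.15, 17.1)


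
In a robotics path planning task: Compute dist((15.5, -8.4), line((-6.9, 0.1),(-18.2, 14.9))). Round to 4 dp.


|cross product| = 235.47
|line direction| = sqrt(346.73) = 18.6207
Distance = 235.47/sqrt(346.73) = 12.6456

12.6456


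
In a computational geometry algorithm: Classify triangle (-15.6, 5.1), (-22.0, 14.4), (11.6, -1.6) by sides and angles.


Side lengths squared: AB^2=127.45, BC^2=1384.96, CA^2=784.73
Sorted: [127.45, 784.73, 1384.96]
By sides: Scalene, By angles: Obtuse

Scalene, Obtuse


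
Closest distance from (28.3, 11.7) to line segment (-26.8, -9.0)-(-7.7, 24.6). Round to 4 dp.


Project P onto AB: t = 1 (clamped to [0,1])
Closest point on segment: (-7.7, 24.6)
Distance: 38.2415

38.2415


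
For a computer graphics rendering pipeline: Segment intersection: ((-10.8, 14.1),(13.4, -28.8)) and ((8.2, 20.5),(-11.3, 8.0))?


Cross products: d1=-112.7, d2=1026.35, d3=969.98, d4=-169.07
d1*d2 < 0 and d3*d4 < 0? yes

Yes, they intersect


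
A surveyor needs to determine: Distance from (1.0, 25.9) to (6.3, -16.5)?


dx=5.3, dy=-42.4
d^2 = 5.3^2 + (-42.4)^2 = 1825.85
d = sqrt(1825.85) = 42.73

42.73


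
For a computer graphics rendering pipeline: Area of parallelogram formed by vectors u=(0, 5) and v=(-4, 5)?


|u x v| = |0*5 - 5*(-4)|
= |0 - (-20)| = 20

20


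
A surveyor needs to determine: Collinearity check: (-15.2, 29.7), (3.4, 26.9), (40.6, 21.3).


Cross product: (3.4-(-15.2))*(21.3-29.7) - (26.9-29.7)*(40.6-(-15.2))
= 0

Yes, collinear


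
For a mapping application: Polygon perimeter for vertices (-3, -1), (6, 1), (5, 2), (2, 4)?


Sides: (-3, -1)->(6, 1): sqrt(85) = 9.219544, (6, 1)->(5, 2): sqrt(2) = 1.414214, (5, 2)->(2, 4): sqrt(13) = 3.605551, (2, 4)->(-3, -1): sqrt(50) = 7.071068
Sum = 21.310377
Perimeter = 21.3104

21.3104


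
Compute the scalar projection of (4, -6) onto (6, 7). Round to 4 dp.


u.v = -18, |v| = sqrt(85) = 9.2195
Scalar projection = u.v / |v| = -18 / sqrt(85) = -1.9524

-1.9524


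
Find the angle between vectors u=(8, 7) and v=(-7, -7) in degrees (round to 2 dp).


u.v = -105, |u| = sqrt(113) = 10.6301, |v| = sqrt(98) = 9.8995
cos(theta) = u.v/(|u||v|) = -105/sqrt(11074) = -0.997785
theta = acos(-0.997785) = 176.19 degrees

176.19 degrees


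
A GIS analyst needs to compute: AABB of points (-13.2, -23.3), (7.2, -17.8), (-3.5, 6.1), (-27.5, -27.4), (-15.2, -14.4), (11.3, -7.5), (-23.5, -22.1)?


x range: [-27.5, 11.3]
y range: [-27.4, 6.1]
Bounding box: (-27.5,-27.4) to (11.3,6.1)

(-27.5,-27.4) to (11.3,6.1)


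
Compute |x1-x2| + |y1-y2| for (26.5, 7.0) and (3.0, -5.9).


|26.5-3| + |7-(-5.9)| = 23.5 + 12.9 = 36.4

36.4


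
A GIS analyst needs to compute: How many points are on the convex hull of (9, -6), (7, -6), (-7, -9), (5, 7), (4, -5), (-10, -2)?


Convex hull vertices (CCW): (-10, -2), (-7, -9), (9, -6), (5, 7)
Count = 4

4


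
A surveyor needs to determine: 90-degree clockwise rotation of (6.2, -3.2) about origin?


90° CW: (x,y) -> (y, -x)
(6.2,-3.2) -> (-3.2, -6.2)

(-3.2, -6.2)


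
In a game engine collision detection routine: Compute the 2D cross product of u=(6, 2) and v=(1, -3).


u x v = u_x*v_y - u_y*v_x = 6*(-3) - 2*1
= (-18) - 2 = -20

-20


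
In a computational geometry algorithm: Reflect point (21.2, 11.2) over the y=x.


Reflection over y=x: (x,y) -> (y,x)
(21.2, 11.2) -> (11.2, 21.2)

(11.2, 21.2)


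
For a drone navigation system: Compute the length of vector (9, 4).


|u| = sqrt(9^2 + 4^2) = sqrt(97) = 9.8489

9.8489


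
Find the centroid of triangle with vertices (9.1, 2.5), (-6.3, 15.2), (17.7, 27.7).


Centroid = ((x_A+x_B+x_C)/3, (y_A+y_B+y_C)/3)
= ((9.1+(-6.3)+17.7)/3, (2.5+15.2+27.7)/3)
= (6.8333, 15.1333)

(6.8333, 15.1333)


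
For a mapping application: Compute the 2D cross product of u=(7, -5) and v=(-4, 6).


u x v = u_x*v_y - u_y*v_x = 7*6 - (-5)*(-4)
= 42 - 20 = 22

22


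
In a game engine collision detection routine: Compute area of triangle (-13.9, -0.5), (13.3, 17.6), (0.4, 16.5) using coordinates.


Area = |x_A(y_B-y_C) + x_B(y_C-y_A) + x_C(y_A-y_B)|/2
= |(-15.29) + 226.1 + (-7.24)|/2
= 203.57/2 = 101.785

101.785


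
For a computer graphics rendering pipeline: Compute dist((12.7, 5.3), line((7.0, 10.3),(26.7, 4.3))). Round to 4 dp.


|cross product| = 64.3
|line direction| = sqrt(424.09) = 20.5934
Distance = 64.3/sqrt(424.09) = 3.1224

3.1224


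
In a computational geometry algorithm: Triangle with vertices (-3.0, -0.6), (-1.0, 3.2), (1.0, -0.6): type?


Side lengths squared: AB^2=18.44, BC^2=18.44, CA^2=16
Sorted: [16, 18.44, 18.44]
By sides: Isosceles, By angles: Acute

Isosceles, Acute


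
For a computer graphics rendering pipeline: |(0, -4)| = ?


|u| = sqrt(0^2 + (-4)^2) = sqrt(16) = 4

4


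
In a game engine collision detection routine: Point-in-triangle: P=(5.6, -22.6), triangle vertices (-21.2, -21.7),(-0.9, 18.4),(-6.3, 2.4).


Cross products: AB x AP = -1092.95, BC x BP = 325.4, CA x CP = 659.29
All same sign? no

No, outside


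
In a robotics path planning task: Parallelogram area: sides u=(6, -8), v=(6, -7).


|u x v| = |6*(-7) - (-8)*6|
= |(-42) - (-48)| = 6

6


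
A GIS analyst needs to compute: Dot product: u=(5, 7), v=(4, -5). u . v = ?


u . v = u_x*v_x + u_y*v_y = 5*4 + 7*(-5)
= 20 + (-35) = -15

-15


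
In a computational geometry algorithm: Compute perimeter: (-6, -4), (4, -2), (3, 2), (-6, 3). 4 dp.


Sides: (-6, -4)->(4, -2): sqrt(104) = 10.198039, (4, -2)->(3, 2): sqrt(17) = 4.123106, (3, 2)->(-6, 3): sqrt(82) = 9.055385, (-6, 3)->(-6, -4): sqrt(49) = 7
Sum = 30.37653
Perimeter = 30.3765

30.3765


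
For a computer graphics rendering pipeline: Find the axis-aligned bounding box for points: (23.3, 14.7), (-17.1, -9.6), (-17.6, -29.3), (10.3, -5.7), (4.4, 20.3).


x range: [-17.6, 23.3]
y range: [-29.3, 20.3]
Bounding box: (-17.6,-29.3) to (23.3,20.3)

(-17.6,-29.3) to (23.3,20.3)


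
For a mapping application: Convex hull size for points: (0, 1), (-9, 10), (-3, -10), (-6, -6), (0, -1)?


Convex hull vertices (CCW): (-9, 10), (-6, -6), (-3, -10), (0, -1), (0, 1)
Count = 5

5


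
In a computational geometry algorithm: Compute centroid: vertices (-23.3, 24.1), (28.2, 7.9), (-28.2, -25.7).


Centroid = ((x_A+x_B+x_C)/3, (y_A+y_B+y_C)/3)
= (((-23.3)+28.2+(-28.2))/3, (24.1+7.9+(-25.7))/3)
= (-7.7667, 2.1)

(-7.7667, 2.1)


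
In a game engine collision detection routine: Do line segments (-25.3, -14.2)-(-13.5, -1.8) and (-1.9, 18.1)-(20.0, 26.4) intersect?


Cross products: d1=-513.15, d2=-339.53, d3=90.98, d4=-82.64
d1*d2 < 0 and d3*d4 < 0? no

No, they don't intersect


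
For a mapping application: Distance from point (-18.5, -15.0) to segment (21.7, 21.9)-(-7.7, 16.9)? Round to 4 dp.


Project P onto AB: t = 1 (clamped to [0,1])
Closest point on segment: (-7.7, 16.9)
Distance: 33.6786

33.6786


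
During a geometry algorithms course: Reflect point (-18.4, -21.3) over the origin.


Reflection over origin: (x,y) -> (-x,-y)
(-18.4, -21.3) -> (18.4, 21.3)

(18.4, 21.3)


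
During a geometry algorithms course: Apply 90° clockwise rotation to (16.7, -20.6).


90° CW: (x,y) -> (y, -x)
(16.7,-20.6) -> (-20.6, -16.7)

(-20.6, -16.7)


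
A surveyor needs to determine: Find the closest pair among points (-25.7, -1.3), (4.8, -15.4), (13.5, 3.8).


d(P0,P1) = 33.6015, d(P0,P2) = 39.5304, d(P1,P2) = 21.0791
Closest: P1 and P2

Closest pair: (4.8, -15.4) and (13.5, 3.8), distance = 21.0791


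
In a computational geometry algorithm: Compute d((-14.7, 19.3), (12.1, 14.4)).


dx=26.8, dy=-4.9
d^2 = 26.8^2 + (-4.9)^2 = 742.25
d = sqrt(742.25) = 27.2443

27.2443


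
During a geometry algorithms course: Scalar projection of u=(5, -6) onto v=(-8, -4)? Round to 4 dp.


u.v = -16, |v| = sqrt(80) = 8.9443
Scalar projection = u.v / |v| = -16 / sqrt(80) = -1.7889

-1.7889


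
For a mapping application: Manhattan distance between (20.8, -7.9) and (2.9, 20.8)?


|20.8-2.9| + |(-7.9)-20.8| = 17.9 + 28.7 = 46.6

46.6


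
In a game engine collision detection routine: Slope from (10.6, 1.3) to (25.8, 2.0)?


slope = (y2-y1)/(x2-x1) = (2-1.3)/(25.8-10.6) = 0.7/15.2 = 0.0461

0.0461


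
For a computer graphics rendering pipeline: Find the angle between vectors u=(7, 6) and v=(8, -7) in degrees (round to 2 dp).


u.v = 14, |u| = sqrt(85) = 9.2195, |v| = sqrt(113) = 10.6301
cos(theta) = u.v/(|u||v|) = 14/sqrt(9605) = 0.14285
theta = acos(0.14285) = 81.79 degrees

81.79 degrees


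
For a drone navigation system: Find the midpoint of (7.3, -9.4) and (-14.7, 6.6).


M = ((7.3+(-14.7))/2, ((-9.4)+6.6)/2)
= (-3.7, -1.4)

(-3.7, -1.4)


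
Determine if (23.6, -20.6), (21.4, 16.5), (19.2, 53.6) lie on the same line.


Cross product: (21.4-23.6)*(53.6-(-20.6)) - (16.5-(-20.6))*(19.2-23.6)
= 0

Yes, collinear


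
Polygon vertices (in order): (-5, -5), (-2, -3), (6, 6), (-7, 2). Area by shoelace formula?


Shoelace sum: ((-5)*(-3) - (-2)*(-5)) + ((-2)*6 - 6*(-3)) + (6*2 - (-7)*6) + ((-7)*(-5) - (-5)*2)
= 110
Area = |110|/2 = 55

55


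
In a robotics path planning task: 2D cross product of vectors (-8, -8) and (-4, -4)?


u x v = u_x*v_y - u_y*v_x = (-8)*(-4) - (-8)*(-4)
= 32 - 32 = 0

0


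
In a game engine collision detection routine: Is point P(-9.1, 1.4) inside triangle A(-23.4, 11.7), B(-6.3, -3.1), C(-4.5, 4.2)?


Cross products: AB x AP = 35.51, BC x BP = 28.54, CA x CP = 87.42
All same sign? yes

Yes, inside


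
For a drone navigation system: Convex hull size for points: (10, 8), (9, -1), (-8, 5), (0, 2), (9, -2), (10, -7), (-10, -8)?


Convex hull vertices (CCW): (-10, -8), (10, -7), (10, 8), (-8, 5)
Count = 4

4


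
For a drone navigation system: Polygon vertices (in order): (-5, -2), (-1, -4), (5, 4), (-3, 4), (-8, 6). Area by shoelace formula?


Shoelace sum: ((-5)*(-4) - (-1)*(-2)) + ((-1)*4 - 5*(-4)) + (5*4 - (-3)*4) + ((-3)*6 - (-8)*4) + ((-8)*(-2) - (-5)*6)
= 126
Area = |126|/2 = 63

63


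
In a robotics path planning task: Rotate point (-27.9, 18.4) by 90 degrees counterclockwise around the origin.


90° CCW: (x,y) -> (-y, x)
(-27.9,18.4) -> (-18.4, -27.9)

(-18.4, -27.9)


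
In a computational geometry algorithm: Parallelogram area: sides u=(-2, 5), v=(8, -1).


|u x v| = |(-2)*(-1) - 5*8|
= |2 - 40| = 38

38


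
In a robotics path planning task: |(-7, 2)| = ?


|u| = sqrt((-7)^2 + 2^2) = sqrt(53) = 7.2801

7.2801


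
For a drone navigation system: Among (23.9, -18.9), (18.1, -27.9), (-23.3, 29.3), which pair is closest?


d(P0,P1) = 10.707, d(P0,P2) = 67.4617, d(P1,P2) = 70.6102
Closest: P0 and P1

Closest pair: (23.9, -18.9) and (18.1, -27.9), distance = 10.707
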